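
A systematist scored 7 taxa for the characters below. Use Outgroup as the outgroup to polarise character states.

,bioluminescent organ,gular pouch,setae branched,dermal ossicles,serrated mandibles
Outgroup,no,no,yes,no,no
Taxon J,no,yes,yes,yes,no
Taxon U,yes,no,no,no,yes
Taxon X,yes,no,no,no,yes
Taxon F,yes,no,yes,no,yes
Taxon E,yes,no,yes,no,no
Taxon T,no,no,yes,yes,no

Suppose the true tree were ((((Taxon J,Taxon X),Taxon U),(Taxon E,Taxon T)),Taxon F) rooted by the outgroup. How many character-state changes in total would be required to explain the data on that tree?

Map each character onto ((((Taxon J,Taxon X),Taxon U),(Taxon E,Taxon T)),Taxon F) (rooted by Outgroup) and count the minimum state changes it requires (Fitch parsimony):
bioluminescent organ: 3; gular pouch: 1; setae branched: 2; dermal ossicles: 2; serrated mandibles: 3.
Total tree length = 11.

11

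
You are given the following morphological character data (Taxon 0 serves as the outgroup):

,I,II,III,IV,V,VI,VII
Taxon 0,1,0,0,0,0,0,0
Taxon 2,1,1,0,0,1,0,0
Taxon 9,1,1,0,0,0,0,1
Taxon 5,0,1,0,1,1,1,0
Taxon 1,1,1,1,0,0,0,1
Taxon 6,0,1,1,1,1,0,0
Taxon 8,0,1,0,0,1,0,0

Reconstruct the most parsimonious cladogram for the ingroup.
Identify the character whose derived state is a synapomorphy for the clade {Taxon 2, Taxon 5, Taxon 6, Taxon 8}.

V

Character polarity is set by the outgroup: the derived state is whichever differs from the outgroup's state, so for I the derived state is '0', and for the remaining characters it is '1'.
I (derived state '0') is shared by Taxon 5, Taxon 6, and Taxon 8 — a synapomorphy uniting that clade.
II (derived state '1') is shared by all ingroup taxa — unites the whole ingroup.
III (state '1') occurs in Taxon 1 and Taxon 6 but conflicts with the nesting implied by the other characters — most parsimoniously interpreted as homoplasy.
Only Taxon 5 and Taxon 6 show the derived state '1' for IV, supporting them as a clade.
V: derived state '1' in Taxon 2, Taxon 5, Taxon 6, and Taxon 8 only — synapomorphy for {Taxon 2, Taxon 5, Taxon 6, Taxon 8}.
VI: derived state '1' in Taxon 5 only — an autapomorphy, so it tells us nothing about relationships among taxa.
VII: derived state '1' in Taxon 1 and Taxon 9 only — synapomorphy for {Taxon 1, Taxon 9}.
Most parsimonious ingroup topology: ((Taxon 2,((Taxon 5,Taxon 6),Taxon 8)),(Taxon 9,Taxon 1)).
The clade {Taxon 2, Taxon 5, Taxon 6, Taxon 8} is supported by V: its derived state '1' occurs in exactly those taxa and in no other taxon (including the outgroup).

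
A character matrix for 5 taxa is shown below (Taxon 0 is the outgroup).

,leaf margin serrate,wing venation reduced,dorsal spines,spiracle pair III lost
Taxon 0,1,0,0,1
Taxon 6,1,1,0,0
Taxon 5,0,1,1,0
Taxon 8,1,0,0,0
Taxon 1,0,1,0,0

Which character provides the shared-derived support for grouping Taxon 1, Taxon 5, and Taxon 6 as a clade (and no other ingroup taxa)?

Character polarity is set by the outgroup: the derived state is whichever differs from the outgroup's state, so for leaf margin serrate, spiracle pair III lost the derived state is '0', and for the remaining characters it is '1'.
leaf margin serrate: derived state '0' in Taxon 1 and Taxon 5 only — synapomorphy for {Taxon 1, Taxon 5}.
wing venation reduced (derived state '1') is shared by Taxon 1, Taxon 5, and Taxon 6 — a synapomorphy uniting that clade.
dorsal spines (derived state '1') is unique to Taxon 5 (autapomorphy; uninformative for grouping).
All ingroup taxa share the derived state '0' for spiracle pair III lost; it defines the ingroup but does not resolve relationships within it.
Most parsimonious ingroup topology: (((Taxon 5,Taxon 1),Taxon 6),Taxon 8).
The clade {Taxon 1, Taxon 5, Taxon 6} is supported by wing venation reduced: its derived state '1' occurs in exactly those taxa and in no other taxon (including the outgroup).

wing venation reduced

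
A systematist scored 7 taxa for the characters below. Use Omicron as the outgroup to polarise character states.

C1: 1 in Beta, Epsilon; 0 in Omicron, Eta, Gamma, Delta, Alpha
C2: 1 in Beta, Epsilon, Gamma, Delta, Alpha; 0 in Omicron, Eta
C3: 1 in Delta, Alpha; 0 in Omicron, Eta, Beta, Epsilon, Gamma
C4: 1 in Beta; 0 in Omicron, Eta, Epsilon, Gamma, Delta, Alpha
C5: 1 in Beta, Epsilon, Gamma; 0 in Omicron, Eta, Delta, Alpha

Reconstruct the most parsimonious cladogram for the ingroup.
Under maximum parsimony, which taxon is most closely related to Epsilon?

Beta

The outgroup has state '0' for every character, so '1' is the derived state throughout.
C1: derived state '1' in Beta and Epsilon only — synapomorphy for {Beta, Epsilon}.
Only Alpha, Beta, Delta, Epsilon, and Gamma show the derived state '1' for C2, supporting them as a clade.
C3 (derived state '1') is shared by Alpha and Delta — a synapomorphy uniting that clade.
C4: derived state '1' in Beta only — an autapomorphy, so it tells us nothing about relationships among taxa.
Only Beta, Epsilon, and Gamma show the derived state '1' for C5, supporting them as a clade.
Most parsimonious ingroup topology: (Eta,(((Beta,Epsilon),Gamma),(Delta,Alpha))).
Epsilon and Beta form a cherry on this tree, so they are sister taxa.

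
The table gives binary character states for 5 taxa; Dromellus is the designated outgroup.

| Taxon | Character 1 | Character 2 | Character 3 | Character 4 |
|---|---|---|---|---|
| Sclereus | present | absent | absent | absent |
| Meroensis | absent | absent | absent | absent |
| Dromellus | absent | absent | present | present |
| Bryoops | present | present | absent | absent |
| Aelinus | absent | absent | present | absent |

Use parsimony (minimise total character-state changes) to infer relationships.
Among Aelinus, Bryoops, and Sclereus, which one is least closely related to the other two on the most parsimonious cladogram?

Character polarity is set by the outgroup: the derived state is whichever differs from the outgroup's state, so for Character 3, Character 4 the derived state is 'absent', and for the remaining characters it is 'present'.
Only Bryoops and Sclereus show the derived state 'present' for Character 1, supporting them as a clade.
Character 2 (derived state 'present') is unique to Bryoops (autapomorphy; uninformative for grouping).
Character 3: derived state 'absent' in Bryoops, Meroensis, and Sclereus only — synapomorphy for {Bryoops, Meroensis, Sclereus}.
All ingroup taxa share the derived state 'absent' for Character 4; it defines the ingroup but does not resolve relationships within it.
Most parsimonious ingroup topology: ((Meroensis,(Bryoops,Sclereus)),Aelinus).
Sclereus and Bryoops share a more recent common ancestor with each other than either does with Aelinus, so Aelinus is the least closely related of the three.

Aelinus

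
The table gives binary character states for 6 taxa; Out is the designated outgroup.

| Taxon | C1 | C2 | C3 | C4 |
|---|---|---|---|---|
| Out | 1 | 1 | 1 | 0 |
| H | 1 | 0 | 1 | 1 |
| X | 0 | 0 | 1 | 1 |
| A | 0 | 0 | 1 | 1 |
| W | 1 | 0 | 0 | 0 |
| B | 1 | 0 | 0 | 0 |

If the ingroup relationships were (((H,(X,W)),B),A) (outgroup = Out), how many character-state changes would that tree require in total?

8

Map each character onto (((H,(X,W)),B),A) (rooted by Out) and count the minimum state changes it requires (Fitch parsimony):
C1: 2; C2: 1; C3: 2; C4: 3.
Total tree length = 8.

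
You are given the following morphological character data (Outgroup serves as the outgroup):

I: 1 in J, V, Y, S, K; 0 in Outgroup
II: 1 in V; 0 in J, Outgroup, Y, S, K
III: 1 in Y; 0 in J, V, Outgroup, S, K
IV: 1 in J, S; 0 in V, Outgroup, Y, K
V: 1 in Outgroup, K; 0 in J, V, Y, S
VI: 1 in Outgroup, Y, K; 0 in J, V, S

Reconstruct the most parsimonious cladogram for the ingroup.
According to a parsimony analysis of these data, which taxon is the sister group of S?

Character polarity is set by the outgroup: the derived state is whichever differs from the outgroup's state, so for V, VI the derived state is '0', and for the remaining characters it is '1'.
I (derived state '1') is shared by all ingroup taxa — unites the whole ingroup.
II (derived state '1') is unique to V (autapomorphy; uninformative for grouping).
III: derived state '1' in Y only — an autapomorphy, so it tells us nothing about relationships among taxa.
Only J and S show the derived state '1' for IV, supporting them as a clade.
V (derived state '0') is shared by J, S, V, and Y — a synapomorphy uniting that clade.
VI: derived state '0' in J, S, and V only — synapomorphy for {J, S, V}.
Most parsimonious ingroup topology: ((((S,J),V),Y),K).
S and J form a cherry on this tree, so they are sister taxa.

J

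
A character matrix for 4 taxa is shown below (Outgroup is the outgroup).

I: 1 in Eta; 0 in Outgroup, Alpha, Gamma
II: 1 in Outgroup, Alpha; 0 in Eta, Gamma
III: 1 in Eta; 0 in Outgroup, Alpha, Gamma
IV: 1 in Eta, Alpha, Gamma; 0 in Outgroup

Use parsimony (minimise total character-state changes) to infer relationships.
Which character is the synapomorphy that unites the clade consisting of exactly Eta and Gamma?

Character polarity is set by the outgroup: the derived state is whichever differs from the outgroup's state, so for II the derived state is '0', and for the remaining characters it is '1'.
I: derived state '1' in Eta only — an autapomorphy, so it tells us nothing about relationships among taxa.
II: derived state '0' in Eta and Gamma only — synapomorphy for {Eta, Gamma}.
III: derived state '1' in Eta only — an autapomorphy, so it tells us nothing about relationships among taxa.
All ingroup taxa share the derived state '1' for IV; it defines the ingroup but does not resolve relationships within it.
Most parsimonious ingroup topology: ((Eta,Gamma),Alpha).
The clade {Eta, Gamma} is supported by II: its derived state '0' occurs in exactly those taxa and in no other taxon (including the outgroup).

II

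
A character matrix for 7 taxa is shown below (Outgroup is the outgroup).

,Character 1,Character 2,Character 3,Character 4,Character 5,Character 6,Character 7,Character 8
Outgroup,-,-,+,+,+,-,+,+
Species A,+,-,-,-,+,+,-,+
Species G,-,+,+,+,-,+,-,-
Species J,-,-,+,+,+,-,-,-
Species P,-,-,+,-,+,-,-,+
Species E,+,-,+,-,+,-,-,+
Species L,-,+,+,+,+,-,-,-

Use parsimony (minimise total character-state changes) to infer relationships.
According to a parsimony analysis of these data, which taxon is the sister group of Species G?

Character polarity is set by the outgroup: the derived state is whichever differs from the outgroup's state, so for Character 3, Character 4, Character 5, Character 7, Character 8 the derived state is '-', and for the remaining characters it is '+'.
Only Species A and Species E show the derived state '+' for Character 1, supporting them as a clade.
Only Species G and Species L show the derived state '+' for Character 2, supporting them as a clade.
Character 3: derived state '-' in Species A only — an autapomorphy, so it tells us nothing about relationships among taxa.
Character 4 (derived state '-') is shared by Species A, Species E, and Species P — a synapomorphy uniting that clade.
Character 5 (derived state '-') is unique to Species G (autapomorphy; uninformative for grouping).
Character 6 (state '+') occurs in Species A and Species G but conflicts with the nesting implied by the other characters — most parsimoniously interpreted as homoplasy.
All ingroup taxa share the derived state '-' for Character 7; it defines the ingroup but does not resolve relationships within it.
Character 8 (derived state '-') is shared by Species G, Species J, and Species L — a synapomorphy uniting that clade.
Most parsimonious ingroup topology: (((Species A,Species E),Species P),((Species G,Species L),Species J)).
Species G and Species L form a cherry on this tree, so they are sister taxa.

Species L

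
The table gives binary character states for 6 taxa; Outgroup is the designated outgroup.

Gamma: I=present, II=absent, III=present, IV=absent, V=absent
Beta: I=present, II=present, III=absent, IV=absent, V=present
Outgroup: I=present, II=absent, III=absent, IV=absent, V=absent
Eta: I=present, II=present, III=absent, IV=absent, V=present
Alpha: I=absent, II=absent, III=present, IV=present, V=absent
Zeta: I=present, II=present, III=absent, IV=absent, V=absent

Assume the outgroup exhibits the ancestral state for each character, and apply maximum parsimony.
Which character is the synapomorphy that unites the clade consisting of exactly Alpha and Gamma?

III

Character polarity is set by the outgroup: the derived state is whichever differs from the outgroup's state, so for I the derived state is 'absent', and for the remaining characters it is 'present'.
I (derived state 'absent') is unique to Alpha (autapomorphy; uninformative for grouping).
II (derived state 'present') is shared by Beta, Eta, and Zeta — a synapomorphy uniting that clade.
III (derived state 'present') is shared by Alpha and Gamma — a synapomorphy uniting that clade.
IV (derived state 'present') is unique to Alpha (autapomorphy; uninformative for grouping).
Only Beta and Eta show the derived state 'present' for V, supporting them as a clade.
Most parsimonious ingroup topology: ((Alpha,Gamma),((Eta,Beta),Zeta)).
The clade {Alpha, Gamma} is supported by III: its derived state 'present' occurs in exactly those taxa and in no other taxon (including the outgroup).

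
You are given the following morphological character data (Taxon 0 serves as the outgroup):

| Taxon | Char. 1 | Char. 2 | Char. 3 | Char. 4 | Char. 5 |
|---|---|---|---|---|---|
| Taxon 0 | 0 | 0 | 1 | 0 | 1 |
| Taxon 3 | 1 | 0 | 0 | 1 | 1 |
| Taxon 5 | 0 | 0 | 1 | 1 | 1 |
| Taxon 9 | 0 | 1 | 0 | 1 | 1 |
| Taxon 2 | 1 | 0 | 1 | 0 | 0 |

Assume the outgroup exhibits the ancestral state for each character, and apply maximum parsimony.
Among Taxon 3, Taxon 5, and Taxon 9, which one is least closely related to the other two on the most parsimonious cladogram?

Character polarity is set by the outgroup: the derived state is whichever differs from the outgroup's state, so for Char. 3, Char. 5 the derived state is '0', and for the remaining characters it is '1'.
Char. 1 groups Taxon 2 and Taxon 3, which is incompatible with the clades supported by the remaining characters; treating it as convergent (homoplasy) costs fewer steps than any alternative tree.
Char. 2 (derived state '1') is unique to Taxon 9 (autapomorphy; uninformative for grouping).
Char. 3 (derived state '0') is shared by Taxon 3 and Taxon 9 — a synapomorphy uniting that clade.
Only Taxon 3, Taxon 5, and Taxon 9 show the derived state '1' for Char. 4, supporting them as a clade.
Char. 5 (derived state '0') is unique to Taxon 2 (autapomorphy; uninformative for grouping).
Most parsimonious ingroup topology: (((Taxon 3,Taxon 9),Taxon 5),Taxon 2).
Taxon 9 and Taxon 3 share a more recent common ancestor with each other than either does with Taxon 5, so Taxon 5 is the least closely related of the three.

Taxon 5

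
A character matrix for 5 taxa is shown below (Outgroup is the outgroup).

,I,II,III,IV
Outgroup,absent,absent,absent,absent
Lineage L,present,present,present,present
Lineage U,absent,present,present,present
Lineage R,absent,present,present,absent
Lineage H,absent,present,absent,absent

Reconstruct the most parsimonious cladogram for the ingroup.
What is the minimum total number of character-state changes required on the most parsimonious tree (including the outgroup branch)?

4

The outgroup has state 'absent' for every character, so 'present' is the derived state throughout.
I (derived state 'present') is unique to Lineage L (autapomorphy; uninformative for grouping).
All ingroup taxa share the derived state 'present' for II; it defines the ingroup but does not resolve relationships within it.
III: derived state 'present' in Lineage L, Lineage R, and Lineage U only — synapomorphy for {Lineage L, Lineage R, Lineage U}.
IV (derived state 'present') is shared by Lineage L and Lineage U — a synapomorphy uniting that clade.
Most parsimonious ingroup topology: (((Lineage L,Lineage U),Lineage R),Lineage H).
Changes per character on this tree: I: 1; II: 1; III: 1; IV: 1.
Total = 4.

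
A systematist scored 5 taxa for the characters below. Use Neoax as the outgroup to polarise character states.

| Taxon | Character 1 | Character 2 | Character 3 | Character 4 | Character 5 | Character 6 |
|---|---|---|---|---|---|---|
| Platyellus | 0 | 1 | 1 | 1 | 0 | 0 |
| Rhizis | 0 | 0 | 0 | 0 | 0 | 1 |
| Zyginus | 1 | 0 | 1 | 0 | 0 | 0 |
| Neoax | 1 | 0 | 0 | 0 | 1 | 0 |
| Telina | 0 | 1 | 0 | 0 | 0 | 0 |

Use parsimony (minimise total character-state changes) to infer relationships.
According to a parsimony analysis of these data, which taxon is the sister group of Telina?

Character polarity is set by the outgroup: the derived state is whichever differs from the outgroup's state, so for Character 1, Character 5 the derived state is '0', and for the remaining characters it is '1'.
Character 1 (derived state '0') is shared by Platyellus, Rhizis, and Telina — a synapomorphy uniting that clade.
Character 2 (derived state '1') is shared by Platyellus and Telina — a synapomorphy uniting that clade.
Character 3 groups Platyellus and Zyginus, which is incompatible with the clades supported by the remaining characters; treating it as convergent (homoplasy) costs fewer steps than any alternative tree.
Character 4: derived state '1' in Platyellus only — an autapomorphy, so it tells us nothing about relationships among taxa.
Character 5 (derived state '0') is shared by all ingroup taxa — unites the whole ingroup.
Character 6: derived state '1' in Rhizis only — an autapomorphy, so it tells us nothing about relationships among taxa.
Most parsimonious ingroup topology: (((Platyellus,Telina),Rhizis),Zyginus).
Telina and Platyellus form a cherry on this tree, so they are sister taxa.

Platyellus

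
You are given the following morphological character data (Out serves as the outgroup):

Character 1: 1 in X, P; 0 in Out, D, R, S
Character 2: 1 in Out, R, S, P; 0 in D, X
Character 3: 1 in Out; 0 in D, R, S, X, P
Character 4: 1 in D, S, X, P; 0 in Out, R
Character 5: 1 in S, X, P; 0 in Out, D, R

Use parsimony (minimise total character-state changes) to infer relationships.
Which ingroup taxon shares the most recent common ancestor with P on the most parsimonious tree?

X

Character polarity is set by the outgroup: the derived state is whichever differs from the outgroup's state, so for Character 2, Character 3 the derived state is '0', and for the remaining characters it is '1'.
Character 1 (derived state '1') is shared by P and X — a synapomorphy uniting that clade.
Character 2 (state '0') occurs in D and X but conflicts with the nesting implied by the other characters — most parsimoniously interpreted as homoplasy.
Character 3 (derived state '0') is shared by all ingroup taxa — unites the whole ingroup.
Character 4: derived state '1' in D, P, S, and X only — synapomorphy for {D, P, S, X}.
Character 5: derived state '1' in P, S, and X only — synapomorphy for {P, S, X}.
Most parsimonious ingroup topology: ((D,(S,(X,P))),R).
P and X form a cherry on this tree, so they are sister taxa.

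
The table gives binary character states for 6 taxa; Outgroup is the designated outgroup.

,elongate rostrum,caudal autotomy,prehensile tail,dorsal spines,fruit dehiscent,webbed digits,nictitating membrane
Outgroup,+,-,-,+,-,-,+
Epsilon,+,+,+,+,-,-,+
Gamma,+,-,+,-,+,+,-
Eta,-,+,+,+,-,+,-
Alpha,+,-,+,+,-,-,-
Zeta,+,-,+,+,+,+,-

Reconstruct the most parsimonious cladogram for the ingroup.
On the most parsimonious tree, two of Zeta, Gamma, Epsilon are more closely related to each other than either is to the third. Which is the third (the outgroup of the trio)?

Epsilon

Character polarity is set by the outgroup: the derived state is whichever differs from the outgroup's state, so for elongate rostrum, dorsal spines, nictitating membrane the derived state is '-', and for the remaining characters it is '+'.
elongate rostrum (derived state '-') is unique to Eta (autapomorphy; uninformative for grouping).
caudal autotomy groups Epsilon and Eta, which is incompatible with the clades supported by the remaining characters; treating it as convergent (homoplasy) costs fewer steps than any alternative tree.
All ingroup taxa share the derived state '+' for prehensile tail; it defines the ingroup but does not resolve relationships within it.
dorsal spines (derived state '-') is unique to Gamma (autapomorphy; uninformative for grouping).
Only Gamma and Zeta show the derived state '+' for fruit dehiscent, supporting them as a clade.
Only Eta, Gamma, and Zeta show the derived state '+' for webbed digits, supporting them as a clade.
Only Alpha, Eta, Gamma, and Zeta show the derived state '-' for nictitating membrane, supporting them as a clade.
Most parsimonious ingroup topology: (Epsilon,(((Gamma,Zeta),Eta),Alpha)).
Gamma and Zeta share a more recent common ancestor with each other than either does with Epsilon, so Epsilon is the least closely related of the three.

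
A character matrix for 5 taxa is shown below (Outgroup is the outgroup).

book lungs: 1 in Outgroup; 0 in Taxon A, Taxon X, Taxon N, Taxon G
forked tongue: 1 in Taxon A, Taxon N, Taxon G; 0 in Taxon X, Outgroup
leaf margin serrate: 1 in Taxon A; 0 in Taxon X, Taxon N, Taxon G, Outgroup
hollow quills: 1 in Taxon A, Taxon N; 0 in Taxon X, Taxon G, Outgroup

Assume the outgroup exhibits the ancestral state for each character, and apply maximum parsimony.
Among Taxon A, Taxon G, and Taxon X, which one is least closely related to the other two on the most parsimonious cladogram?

Character polarity is set by the outgroup: the derived state is whichever differs from the outgroup's state, so for book lungs the derived state is '0', and for the remaining characters it is '1'.
All ingroup taxa share the derived state '0' for book lungs; it defines the ingroup but does not resolve relationships within it.
forked tongue (derived state '1') is shared by Taxon A, Taxon G, and Taxon N — a synapomorphy uniting that clade.
leaf margin serrate (derived state '1') is unique to Taxon A (autapomorphy; uninformative for grouping).
Only Taxon A and Taxon N show the derived state '1' for hollow quills, supporting them as a clade.
Most parsimonious ingroup topology: (Taxon X,((Taxon N,Taxon A),Taxon G)).
Taxon A and Taxon G share a more recent common ancestor with each other than either does with Taxon X, so Taxon X is the least closely related of the three.

Taxon X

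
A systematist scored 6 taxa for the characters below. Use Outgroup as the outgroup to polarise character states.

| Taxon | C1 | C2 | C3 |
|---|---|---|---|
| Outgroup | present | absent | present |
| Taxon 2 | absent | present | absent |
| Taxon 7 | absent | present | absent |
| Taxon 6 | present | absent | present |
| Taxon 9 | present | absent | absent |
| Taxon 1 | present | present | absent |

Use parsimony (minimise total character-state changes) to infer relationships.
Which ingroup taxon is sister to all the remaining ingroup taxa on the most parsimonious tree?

Character polarity is set by the outgroup: the derived state is whichever differs from the outgroup's state, so for C1, C3 the derived state is 'absent', and for the remaining characters it is 'present'.
C1: derived state 'absent' in Taxon 2 and Taxon 7 only — synapomorphy for {Taxon 2, Taxon 7}.
C2 (derived state 'present') is shared by Taxon 1, Taxon 2, and Taxon 7 — a synapomorphy uniting that clade.
Only Taxon 1, Taxon 2, Taxon 7, and Taxon 9 show the derived state 'absent' for C3, supporting them as a clade.
Most parsimonious ingroup topology: ((((Taxon 2,Taxon 7),Taxon 1),Taxon 9),Taxon 6).
Taxon 6 is sister to the clade containing all other ingroup taxa, so it is the earliest-diverging (most basal) ingroup lineage.

Taxon 6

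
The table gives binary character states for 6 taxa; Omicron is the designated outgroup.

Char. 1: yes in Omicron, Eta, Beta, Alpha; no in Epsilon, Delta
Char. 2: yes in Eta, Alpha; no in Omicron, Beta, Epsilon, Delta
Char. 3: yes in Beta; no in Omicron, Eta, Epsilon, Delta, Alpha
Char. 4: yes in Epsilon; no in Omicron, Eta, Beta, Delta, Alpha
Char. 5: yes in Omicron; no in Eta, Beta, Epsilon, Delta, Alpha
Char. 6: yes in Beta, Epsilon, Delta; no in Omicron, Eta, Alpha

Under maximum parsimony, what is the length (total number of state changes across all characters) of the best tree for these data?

Character polarity is set by the outgroup: the derived state is whichever differs from the outgroup's state, so for Char. 1, Char. 5 the derived state is 'no', and for the remaining characters it is 'yes'.
Char. 1: derived state 'no' in Delta and Epsilon only — synapomorphy for {Delta, Epsilon}.
Char. 2 (derived state 'yes') is shared by Alpha and Eta — a synapomorphy uniting that clade.
Char. 3: derived state 'yes' in Beta only — an autapomorphy, so it tells us nothing about relationships among taxa.
Char. 4: derived state 'yes' in Epsilon only — an autapomorphy, so it tells us nothing about relationships among taxa.
All ingroup taxa share the derived state 'no' for Char. 5; it defines the ingroup but does not resolve relationships within it.
Char. 6 (derived state 'yes') is shared by Beta, Delta, and Epsilon — a synapomorphy uniting that clade.
Most parsimonious ingroup topology: ((Eta,Alpha),(Beta,(Epsilon,Delta))).
Changes per character on this tree: Char. 1: 1; Char. 2: 1; Char. 3: 1; Char. 4: 1; Char. 5: 1; Char. 6: 1.
Total = 6.

6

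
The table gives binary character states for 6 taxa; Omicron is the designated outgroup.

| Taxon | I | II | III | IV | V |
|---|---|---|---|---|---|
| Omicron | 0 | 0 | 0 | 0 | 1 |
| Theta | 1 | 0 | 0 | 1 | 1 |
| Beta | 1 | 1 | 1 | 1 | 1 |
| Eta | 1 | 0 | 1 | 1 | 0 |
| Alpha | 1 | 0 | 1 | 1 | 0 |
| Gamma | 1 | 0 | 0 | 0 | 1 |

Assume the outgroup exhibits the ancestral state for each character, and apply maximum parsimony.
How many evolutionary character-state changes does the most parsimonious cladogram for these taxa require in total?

Character polarity is set by the outgroup: the derived state is whichever differs from the outgroup's state, so for V the derived state is '0', and for the remaining characters it is '1'.
All ingroup taxa share the derived state '1' for I; it defines the ingroup but does not resolve relationships within it.
II (derived state '1') is unique to Beta (autapomorphy; uninformative for grouping).
III (derived state '1') is shared by Alpha, Beta, and Eta — a synapomorphy uniting that clade.
Only Alpha, Beta, Eta, and Theta show the derived state '1' for IV, supporting them as a clade.
V: derived state '0' in Alpha and Eta only — synapomorphy for {Alpha, Eta}.
Most parsimonious ingroup topology: ((Theta,(Beta,(Eta,Alpha))),Gamma).
Changes per character on this tree: I: 1; II: 1; III: 1; IV: 1; V: 1.
Total = 5.

5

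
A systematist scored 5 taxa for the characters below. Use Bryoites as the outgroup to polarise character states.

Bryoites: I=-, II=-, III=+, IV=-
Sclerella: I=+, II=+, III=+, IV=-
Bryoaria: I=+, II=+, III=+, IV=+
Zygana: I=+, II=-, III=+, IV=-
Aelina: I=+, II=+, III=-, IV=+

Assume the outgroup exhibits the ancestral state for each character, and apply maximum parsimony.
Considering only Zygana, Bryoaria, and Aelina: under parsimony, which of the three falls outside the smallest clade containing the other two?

Zygana

Character polarity is set by the outgroup: the derived state is whichever differs from the outgroup's state, so for III the derived state is '-', and for the remaining characters it is '+'.
All ingroup taxa share the derived state '+' for I; it defines the ingroup but does not resolve relationships within it.
II: derived state '+' in Aelina, Bryoaria, and Sclerella only — synapomorphy for {Aelina, Bryoaria, Sclerella}.
III (derived state '-') is unique to Aelina (autapomorphy; uninformative for grouping).
Only Aelina and Bryoaria show the derived state '+' for IV, supporting them as a clade.
Most parsimonious ingroup topology: ((Sclerella,(Bryoaria,Aelina)),Zygana).
Bryoaria and Aelina share a more recent common ancestor with each other than either does with Zygana, so Zygana is the least closely related of the three.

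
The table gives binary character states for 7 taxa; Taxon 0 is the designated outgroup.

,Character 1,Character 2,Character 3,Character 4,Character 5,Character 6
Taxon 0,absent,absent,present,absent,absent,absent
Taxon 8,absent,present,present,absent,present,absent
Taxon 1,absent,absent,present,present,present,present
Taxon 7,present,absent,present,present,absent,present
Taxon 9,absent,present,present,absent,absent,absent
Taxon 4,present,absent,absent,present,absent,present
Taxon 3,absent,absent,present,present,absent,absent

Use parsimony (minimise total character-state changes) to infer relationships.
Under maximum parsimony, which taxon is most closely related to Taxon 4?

Taxon 7

Character polarity is set by the outgroup: the derived state is whichever differs from the outgroup's state, so for Character 3 the derived state is 'absent', and for the remaining characters it is 'present'.
Only Taxon 4 and Taxon 7 show the derived state 'present' for Character 1, supporting them as a clade.
Character 2: derived state 'present' in Taxon 8 and Taxon 9 only — synapomorphy for {Taxon 8, Taxon 9}.
Character 3: derived state 'absent' in Taxon 4 only — an autapomorphy, so it tells us nothing about relationships among taxa.
Character 4: derived state 'present' in Taxon 1, Taxon 3, Taxon 4, and Taxon 7 only — synapomorphy for {Taxon 1, Taxon 3, Taxon 4, Taxon 7}.
Character 5 (state 'present') occurs in Taxon 1 and Taxon 8 but conflicts with the nesting implied by the other characters — most parsimoniously interpreted as homoplasy.
Character 6: derived state 'present' in Taxon 1, Taxon 4, and Taxon 7 only — synapomorphy for {Taxon 1, Taxon 4, Taxon 7}.
Most parsimonious ingroup topology: ((Taxon 8,Taxon 9),((Taxon 1,(Taxon 7,Taxon 4)),Taxon 3)).
Taxon 4 and Taxon 7 form a cherry on this tree, so they are sister taxa.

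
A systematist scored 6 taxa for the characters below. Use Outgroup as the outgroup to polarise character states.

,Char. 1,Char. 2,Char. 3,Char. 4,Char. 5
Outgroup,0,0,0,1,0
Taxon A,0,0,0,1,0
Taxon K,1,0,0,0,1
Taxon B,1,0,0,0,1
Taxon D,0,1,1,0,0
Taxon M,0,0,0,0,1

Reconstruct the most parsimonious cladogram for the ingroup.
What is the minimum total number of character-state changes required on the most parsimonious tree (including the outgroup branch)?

Character polarity is set by the outgroup: the derived state is whichever differs from the outgroup's state, so for Char. 4 the derived state is '0', and for the remaining characters it is '1'.
Char. 1: derived state '1' in Taxon B and Taxon K only — synapomorphy for {Taxon B, Taxon K}.
Char. 2: derived state '1' in Taxon D only — an autapomorphy, so it tells us nothing about relationships among taxa.
Char. 3 (derived state '1') is unique to Taxon D (autapomorphy; uninformative for grouping).
Char. 4: derived state '0' in Taxon B, Taxon D, Taxon K, and Taxon M only — synapomorphy for {Taxon B, Taxon D, Taxon K, Taxon M}.
Only Taxon B, Taxon K, and Taxon M show the derived state '1' for Char. 5, supporting them as a clade.
Most parsimonious ingroup topology: (Taxon A,(((Taxon K,Taxon B),Taxon M),Taxon D)).
Changes per character on this tree: Char. 1: 1; Char. 2: 1; Char. 3: 1; Char. 4: 1; Char. 5: 1.
Total = 5.

5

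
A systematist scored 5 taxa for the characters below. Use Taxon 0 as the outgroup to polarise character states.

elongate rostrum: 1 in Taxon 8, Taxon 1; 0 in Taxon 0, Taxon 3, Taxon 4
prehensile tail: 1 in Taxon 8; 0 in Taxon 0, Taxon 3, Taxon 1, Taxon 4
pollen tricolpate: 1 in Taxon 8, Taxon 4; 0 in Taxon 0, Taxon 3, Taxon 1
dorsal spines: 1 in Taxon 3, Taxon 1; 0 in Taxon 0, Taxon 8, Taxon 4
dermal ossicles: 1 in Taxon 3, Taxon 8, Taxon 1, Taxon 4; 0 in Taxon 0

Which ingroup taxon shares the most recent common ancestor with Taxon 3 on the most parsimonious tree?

The outgroup has state '0' for every character, so '1' is the derived state throughout.
elongate rostrum groups Taxon 1 and Taxon 8, which is incompatible with the clades supported by the remaining characters; treating it as convergent (homoplasy) costs fewer steps than any alternative tree.
prehensile tail (derived state '1') is unique to Taxon 8 (autapomorphy; uninformative for grouping).
pollen tricolpate: derived state '1' in Taxon 4 and Taxon 8 only — synapomorphy for {Taxon 4, Taxon 8}.
Only Taxon 1 and Taxon 3 show the derived state '1' for dorsal spines, supporting them as a clade.
All ingroup taxa share the derived state '1' for dermal ossicles; it defines the ingroup but does not resolve relationships within it.
Most parsimonious ingroup topology: ((Taxon 3,Taxon 1),(Taxon 8,Taxon 4)).
Taxon 3 and Taxon 1 form a cherry on this tree, so they are sister taxa.

Taxon 1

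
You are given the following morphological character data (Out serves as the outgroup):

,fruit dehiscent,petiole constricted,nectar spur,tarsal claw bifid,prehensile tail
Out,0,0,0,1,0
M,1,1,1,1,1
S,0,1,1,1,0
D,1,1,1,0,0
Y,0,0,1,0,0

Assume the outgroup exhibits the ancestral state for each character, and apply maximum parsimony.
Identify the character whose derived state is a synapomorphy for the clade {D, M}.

Character polarity is set by the outgroup: the derived state is whichever differs from the outgroup's state, so for tarsal claw bifid the derived state is '0', and for the remaining characters it is '1'.
fruit dehiscent: derived state '1' in D and M only — synapomorphy for {D, M}.
petiole constricted (derived state '1') is shared by D, M, and S — a synapomorphy uniting that clade.
All ingroup taxa share the derived state '1' for nectar spur; it defines the ingroup but does not resolve relationships within it.
tarsal claw bifid groups D and Y, which is incompatible with the clades supported by the remaining characters; treating it as convergent (homoplasy) costs fewer steps than any alternative tree.
prehensile tail (derived state '1') is unique to M (autapomorphy; uninformative for grouping).
Most parsimonious ingroup topology: (((M,D),S),Y).
The clade {D, M} is supported by fruit dehiscent: its derived state '1' occurs in exactly those taxa and in no other taxon (including the outgroup).

fruit dehiscent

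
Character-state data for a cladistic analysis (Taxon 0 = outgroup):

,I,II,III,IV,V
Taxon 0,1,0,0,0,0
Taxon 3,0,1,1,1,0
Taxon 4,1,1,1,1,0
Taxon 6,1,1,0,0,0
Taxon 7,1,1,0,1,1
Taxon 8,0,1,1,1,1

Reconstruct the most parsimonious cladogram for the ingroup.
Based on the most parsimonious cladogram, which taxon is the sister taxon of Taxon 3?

Character polarity is set by the outgroup: the derived state is whichever differs from the outgroup's state, so for I the derived state is '0', and for the remaining characters it is '1'.
Only Taxon 3 and Taxon 8 show the derived state '0' for I, supporting them as a clade.
II (derived state '1') is shared by all ingroup taxa — unites the whole ingroup.
III (derived state '1') is shared by Taxon 3, Taxon 4, and Taxon 8 — a synapomorphy uniting that clade.
Only Taxon 3, Taxon 4, Taxon 7, and Taxon 8 show the derived state '1' for IV, supporting them as a clade.
V (state '1') occurs in Taxon 7 and Taxon 8 but conflicts with the nesting implied by the other characters — most parsimoniously interpreted as homoplasy.
Most parsimonious ingroup topology: ((((Taxon 3,Taxon 8),Taxon 4),Taxon 7),Taxon 6).
Taxon 3 and Taxon 8 form a cherry on this tree, so they are sister taxa.

Taxon 8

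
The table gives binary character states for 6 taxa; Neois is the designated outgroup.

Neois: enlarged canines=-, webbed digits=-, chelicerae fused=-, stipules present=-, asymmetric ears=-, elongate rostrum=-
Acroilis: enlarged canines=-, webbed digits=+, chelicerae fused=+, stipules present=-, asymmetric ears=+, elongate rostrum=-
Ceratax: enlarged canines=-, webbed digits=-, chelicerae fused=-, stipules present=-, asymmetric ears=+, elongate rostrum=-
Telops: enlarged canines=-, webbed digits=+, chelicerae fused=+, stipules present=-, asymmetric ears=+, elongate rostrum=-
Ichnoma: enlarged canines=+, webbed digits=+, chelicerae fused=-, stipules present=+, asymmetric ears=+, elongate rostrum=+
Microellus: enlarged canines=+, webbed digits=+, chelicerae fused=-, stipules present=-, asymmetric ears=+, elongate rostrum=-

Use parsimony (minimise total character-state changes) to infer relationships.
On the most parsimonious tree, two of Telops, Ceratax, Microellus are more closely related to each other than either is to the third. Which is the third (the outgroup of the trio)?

Ceratax

The outgroup has state '-' for every character, so '+' is the derived state throughout.
enlarged canines: derived state '+' in Ichnoma and Microellus only — synapomorphy for {Ichnoma, Microellus}.
Only Acroilis, Ichnoma, Microellus, and Telops show the derived state '+' for webbed digits, supporting them as a clade.
Only Acroilis and Telops show the derived state '+' for chelicerae fused, supporting them as a clade.
stipules present (derived state '+') is unique to Ichnoma (autapomorphy; uninformative for grouping).
All ingroup taxa share the derived state '+' for asymmetric ears; it defines the ingroup but does not resolve relationships within it.
elongate rostrum (derived state '+') is unique to Ichnoma (autapomorphy; uninformative for grouping).
Most parsimonious ingroup topology: (((Acroilis,Telops),(Ichnoma,Microellus)),Ceratax).
Microellus and Telops share a more recent common ancestor with each other than either does with Ceratax, so Ceratax is the least closely related of the three.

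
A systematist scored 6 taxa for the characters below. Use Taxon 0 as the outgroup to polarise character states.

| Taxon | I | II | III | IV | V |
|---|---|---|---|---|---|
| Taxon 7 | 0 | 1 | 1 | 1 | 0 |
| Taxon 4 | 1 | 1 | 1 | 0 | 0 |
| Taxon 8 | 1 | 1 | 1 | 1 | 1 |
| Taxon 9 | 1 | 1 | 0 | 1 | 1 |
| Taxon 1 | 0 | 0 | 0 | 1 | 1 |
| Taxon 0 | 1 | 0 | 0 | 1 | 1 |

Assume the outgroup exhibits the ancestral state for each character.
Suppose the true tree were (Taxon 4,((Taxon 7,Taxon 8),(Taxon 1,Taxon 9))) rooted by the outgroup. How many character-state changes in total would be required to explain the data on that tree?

9

Map each character onto (Taxon 4,((Taxon 7,Taxon 8),(Taxon 1,Taxon 9))) (rooted by Taxon 0) and count the minimum state changes it requires (Fitch parsimony):
I: 2; II: 2; III: 2; IV: 1; V: 2.
Total tree length = 9.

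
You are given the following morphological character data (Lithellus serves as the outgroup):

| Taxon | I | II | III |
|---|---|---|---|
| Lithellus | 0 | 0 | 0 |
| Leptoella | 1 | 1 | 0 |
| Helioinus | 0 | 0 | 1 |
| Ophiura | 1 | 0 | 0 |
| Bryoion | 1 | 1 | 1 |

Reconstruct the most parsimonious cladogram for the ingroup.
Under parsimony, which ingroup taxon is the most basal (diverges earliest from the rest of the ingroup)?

Helioinus

The outgroup has state '0' for every character, so '1' is the derived state throughout.
Only Bryoion, Leptoella, and Ophiura show the derived state '1' for I, supporting them as a clade.
Only Bryoion and Leptoella show the derived state '1' for II, supporting them as a clade.
III groups Bryoion and Helioinus, which is incompatible with the clades supported by the remaining characters; treating it as convergent (homoplasy) costs fewer steps than any alternative tree.
Most parsimonious ingroup topology: (((Leptoella,Bryoion),Ophiura),Helioinus).
Helioinus is sister to the clade containing all other ingroup taxa, so it is the earliest-diverging (most basal) ingroup lineage.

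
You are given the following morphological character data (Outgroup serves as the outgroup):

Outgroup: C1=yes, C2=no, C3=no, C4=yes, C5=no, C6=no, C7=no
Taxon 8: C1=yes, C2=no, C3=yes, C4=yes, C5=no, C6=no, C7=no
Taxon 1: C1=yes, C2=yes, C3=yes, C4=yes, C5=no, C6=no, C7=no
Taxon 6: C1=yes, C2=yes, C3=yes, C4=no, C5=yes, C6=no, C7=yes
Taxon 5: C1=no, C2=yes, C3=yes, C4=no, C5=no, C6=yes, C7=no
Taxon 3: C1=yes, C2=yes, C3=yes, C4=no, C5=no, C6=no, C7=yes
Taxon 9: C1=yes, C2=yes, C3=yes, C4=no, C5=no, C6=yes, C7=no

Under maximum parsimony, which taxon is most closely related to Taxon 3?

Character polarity is set by the outgroup: the derived state is whichever differs from the outgroup's state, so for C1, C4 the derived state is 'no', and for the remaining characters it is 'yes'.
C1: derived state 'no' in Taxon 5 only — an autapomorphy, so it tells us nothing about relationships among taxa.
C2: derived state 'yes' in Taxon 1, Taxon 3, Taxon 5, Taxon 6, and Taxon 9 only — synapomorphy for {Taxon 1, Taxon 3, Taxon 5, Taxon 6, Taxon 9}.
All ingroup taxa share the derived state 'yes' for C3; it defines the ingroup but does not resolve relationships within it.
C4: derived state 'no' in Taxon 3, Taxon 5, Taxon 6, and Taxon 9 only — synapomorphy for {Taxon 3, Taxon 5, Taxon 6, Taxon 9}.
C5 (derived state 'yes') is unique to Taxon 6 (autapomorphy; uninformative for grouping).
Only Taxon 5 and Taxon 9 show the derived state 'yes' for C6, supporting them as a clade.
C7: derived state 'yes' in Taxon 3 and Taxon 6 only — synapomorphy for {Taxon 3, Taxon 6}.
Most parsimonious ingroup topology: ((((Taxon 6,Taxon 3),(Taxon 5,Taxon 9)),Taxon 1),Taxon 8).
Taxon 3 and Taxon 6 form a cherry on this tree, so they are sister taxa.

Taxon 6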